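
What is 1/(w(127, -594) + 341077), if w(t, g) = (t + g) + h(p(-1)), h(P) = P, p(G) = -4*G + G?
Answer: 1/340613 ≈ 2.9359e-6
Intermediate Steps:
p(G) = -3*G
w(t, g) = 3 + g + t (w(t, g) = (t + g) - 3*(-1) = (g + t) + 3 = 3 + g + t)
1/(w(127, -594) + 341077) = 1/((3 - 594 + 127) + 341077) = 1/(-464 + 341077) = 1/340613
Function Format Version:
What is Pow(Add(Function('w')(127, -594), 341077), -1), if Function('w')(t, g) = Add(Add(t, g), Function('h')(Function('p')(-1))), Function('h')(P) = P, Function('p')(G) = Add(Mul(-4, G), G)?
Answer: Rational(1, 340613) ≈ 2.9359e-6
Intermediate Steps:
Function('p')(G) = Mul(-3, G)
Function('w')(t, g) = Add(3, g, t) (Function('w')(t, g) = Add(Add(t, g), Mul(-3, -1)) = Add(Add(g, t), 3) = Add(3, g, t))
Pow(Add(Function('w')(127, -594), 341077), -1) = Pow(Add(Add(3, -594, 127), 341077), -1) = Pow(Add(-464, 341077), -1) = Pow(340613, -1) = Rational(1, 340613)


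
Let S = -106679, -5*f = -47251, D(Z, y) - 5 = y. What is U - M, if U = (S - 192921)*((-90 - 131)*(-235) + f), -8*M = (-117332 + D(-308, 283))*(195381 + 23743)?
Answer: -21596899602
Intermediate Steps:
D(Z, y) = 5 + y
f = 47251/5 (f = -⅕*(-47251) = 47251/5 ≈ 9450.2)
M = 3205893682 (M = -(-117332 + (5 + 283))*(195381 + 23743)/8 = -(-117332 + 288)*219124/8 = -(-29261)*219124/2 = -⅛*(-25647149456) = 3205893682)
U = -18391005920 (U = (-106679 - 192921)*((-90 - 131)*(-235) + 47251/5) = -299600*(-221*(-235) + 47251/5) = -299600*(51935 + 47251/5) = -299600*306926/5 = -18391005920)
U - M = -18391005920 - 1*3205893682 = -18391005920 - 3205893682 = -21596899602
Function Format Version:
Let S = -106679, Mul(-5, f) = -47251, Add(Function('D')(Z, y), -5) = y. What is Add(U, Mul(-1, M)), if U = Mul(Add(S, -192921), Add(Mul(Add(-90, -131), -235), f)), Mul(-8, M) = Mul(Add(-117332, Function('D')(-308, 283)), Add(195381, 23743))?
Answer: -21596899602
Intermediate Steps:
Function('D')(Z, y) = Add(5, y)
f = Rational(47251, 5) (f = Mul(Rational(-1, 5), -47251) = Rational(47251, 5) ≈ 9450.2)
M = 3205893682 (M = Mul(Rational(-1, 8), Mul(Add(-117332, Add(5, 283)), Add(195381, 23743))) = Mul(Rational(-1, 8), Mul(Add(-117332, 288), 219124)) = Mul(Rational(-1, 8), Mul(-117044, 219124)) = Mul(Rational(-1, 8), -25647149456) = 3205893682)
U = -18391005920 (U = Mul(Add(-106679, -192921), Add(Mul(Add(-90, -131), -235), Rational(47251, 5))) = Mul(-299600, Add(Mul(-221, -235), Rational(47251, 5))) = Mul(-299600, Add(51935, Rational(47251, 5))) = Mul(-299600, Rational(306926, 5)) = -18391005920)
Add(U, Mul(-1, M)) = Add(-18391005920, Mul(-1, 3205893682)) = Add(-18391005920, -3205893682) = -21596899602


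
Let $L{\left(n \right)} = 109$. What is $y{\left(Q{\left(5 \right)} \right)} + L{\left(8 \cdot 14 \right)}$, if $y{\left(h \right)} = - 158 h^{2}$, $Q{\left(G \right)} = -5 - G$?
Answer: $-15691$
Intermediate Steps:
$y{\left(Q{\left(5 \right)} \right)} + L{\left(8 \cdot 14 \right)} = - 158 \left(-5 - 5\right)^{2} + 109 = - 158 \left(-10\right)^{2} + 109 = \left(-158\right) 100 + 109 = -15800 + 109 = -15691$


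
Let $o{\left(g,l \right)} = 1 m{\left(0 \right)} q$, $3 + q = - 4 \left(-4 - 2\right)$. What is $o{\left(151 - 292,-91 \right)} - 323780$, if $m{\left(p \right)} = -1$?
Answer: $-323801$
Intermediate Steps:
$q = 21$ ($q = -3 - 4 \left(-4 - 2\right) = -3 - -24 = -3 + 24 = 21$)
$o{\left(g,l \right)} = -21$ ($o{\left(g,l \right)} = 1 \left(-1\right) 21 = \left(-1\right) 21 = -21$)
$o{\left(151 - 292,-91 \right)} - 323780 = -21 - 323780 = -323801$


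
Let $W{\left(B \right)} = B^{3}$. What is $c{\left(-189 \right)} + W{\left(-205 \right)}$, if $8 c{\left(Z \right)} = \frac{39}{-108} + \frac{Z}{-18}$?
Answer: $- \frac{2481155635}{288} \approx -8.6151 \cdot 10^{6}$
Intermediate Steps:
$c{\left(Z \right)} = - \frac{13}{288} - \frac{Z}{144}$ ($c{\left(Z \right)} = \frac{\frac{39}{-108} + \frac{Z}{-18}}{8} = \frac{39 \left(- \frac{1}{108}\right) + Z \left(- \frac{1}{18}\right)}{8} = \frac{- \frac{13}{36} - \frac{Z}{18}}{8} = - \frac{13}{288} - \frac{Z}{144}$)
$c{\left(-189 \right)} + W{\left(-205 \right)} = \left(- \frac{13}{288} - - \frac{21}{16}\right) + \left(-205\right)^{3} = \left(- \frac{13}{288} + \frac{21}{16}\right) - 8615125 = \frac{365}{288} - 8615125 = - \frac{2481155635}{288}$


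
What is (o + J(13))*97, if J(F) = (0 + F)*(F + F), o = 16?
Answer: 34338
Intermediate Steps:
J(F) = 2*F**2 (J(F) = F*(2*F) = 2*F**2)
(o + J(13))*97 = (16 + 2*13**2)*97 = (16 + 2*169)*97 = (16 + 338)*97 = 354*97 = 34338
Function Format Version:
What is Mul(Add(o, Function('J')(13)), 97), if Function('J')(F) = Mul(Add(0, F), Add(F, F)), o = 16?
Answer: 34338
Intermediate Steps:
Function('J')(F) = Mul(2, Pow(F, 2)) (Function('J')(F) = Mul(F, Mul(2, F)) = Mul(2, Pow(F, 2)))
Mul(Add(o, Function('J')(13)), 97) = Mul(Add(16, Mul(2, Pow(13, 2))), 97) = Mul(Add(16, Mul(2, 169)), 97) = Mul(Add(16, 338), 97) = Mul(354, 97) = 34338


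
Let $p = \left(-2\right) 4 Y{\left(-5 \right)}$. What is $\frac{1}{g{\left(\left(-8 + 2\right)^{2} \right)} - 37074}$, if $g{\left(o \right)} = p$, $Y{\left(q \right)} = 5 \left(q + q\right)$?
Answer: $- \frac{1}{36674} \approx -2.7267 \cdot 10^{-5}$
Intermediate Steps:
$Y{\left(q \right)} = 10 q$ ($Y{\left(q \right)} = 5 \cdot 2 q = 10 q$)
$p = 400$ ($p = \left(-2\right) 4 \cdot 10 \left(-5\right) = \left(-8\right) \left(-50\right) = 400$)
$g{\left(o \right)} = 400$
$\frac{1}{g{\left(\left(-8 + 2\right)^{2} \right)} - 37074} = \frac{1}{400 - 37074} = \frac{1}{-36674} = - \frac{1}{36674}$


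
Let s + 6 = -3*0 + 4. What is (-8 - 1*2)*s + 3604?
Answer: 3624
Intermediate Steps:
s = -2 (s = -6 + (-3*0 + 4) = -6 + (0 + 4) = -6 + 4 = -2)
(-8 - 1*2)*s + 3604 = (-8 - 1*2)*(-2) + 3604 = (-8 - 2)*(-2) + 3604 = -10*(-2) + 3604 = 20 + 3604 = 3624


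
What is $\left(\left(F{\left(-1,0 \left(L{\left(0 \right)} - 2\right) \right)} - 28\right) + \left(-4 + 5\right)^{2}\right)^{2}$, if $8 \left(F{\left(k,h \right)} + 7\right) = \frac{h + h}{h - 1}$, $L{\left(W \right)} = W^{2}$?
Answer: $1156$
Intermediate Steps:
$F{\left(k,h \right)} = -7 + \frac{h}{4 \left(-1 + h\right)}$ ($F{\left(k,h \right)} = -7 + \frac{\left(h + h\right) \frac{1}{h - 1}}{8} = -7 + \frac{2 h \frac{1}{-1 + h}}{8} = -7 + \frac{h}{4 \left(-1 + h\right)}$)
$\left(\left(F{\left(-1,0 \left(L{\left(0 \right)} - 2\right) \right)} - 28\right) + \left(-4 + 5\right)^{2}\right)^{2} = \left(\left(\frac{28 - 27 \cdot 0 \left(0^{2} - 2\right)}{4 \left(-1 + 0 \left(0^{2} - 2\right)\right)} - 28\right) + \left(-4 + 5\right)^{2}\right)^{2} = \left(\left(\frac{28 - 27 \cdot 0 \left(0 - 2\right)}{4 \left(-1 + 0 \left(0 - 2\right)\right)} - 28\right) + 1^{2}\right)^{2} = \left(\left(\frac{28 - 27 \cdot 0 \left(-2\right)}{4 \left(-1 + 0 \left(-2\right)\right)} - 28\right) + 1\right)^{2} = \left(\left(\frac{28 - 0}{4 \left(-1 + 0\right)} - 28\right) + 1\right)^{2} = \left(\left(\frac{28 + 0}{4 \left(-1\right)} - 28\right) + 1\right)^{2} = \left(\left(\frac{1}{4} \left(-1\right) 28 - 28\right) + 1\right)^{2} = \left(\left(-7 - 28\right) + 1\right)^{2} = \left(-35 + 1\right)^{2} = \left(-34\right)^{2} = 1156$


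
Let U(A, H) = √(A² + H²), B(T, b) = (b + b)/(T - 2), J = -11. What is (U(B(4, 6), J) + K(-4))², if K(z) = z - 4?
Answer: (8 - √157)² ≈ 20.521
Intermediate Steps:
B(T, b) = 2*b/(-2 + T) (B(T, b) = (2*b)/(-2 + T) = 2*b/(-2 + T))
K(z) = -4 + z
(U(B(4, 6), J) + K(-4))² = (√((2*6/(-2 + 4))² + (-11)²) + (-4 - 4))² = (√((2*6/2)² + 121) - 8)² = (√((2*6*(½))² + 121) - 8)² = (√(6² + 121) - 8)² = (√(36 + 121) - 8)² = (√157 - 8)² = (-8 + √157)²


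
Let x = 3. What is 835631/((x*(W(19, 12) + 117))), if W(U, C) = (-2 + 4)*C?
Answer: 835631/423 ≈ 1975.5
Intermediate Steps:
W(U, C) = 2*C
835631/((x*(W(19, 12) + 117))) = 835631/((3*(2*12 + 117))) = 835631/((3*(24 + 117))) = 835631/((3*141)) = 835631/423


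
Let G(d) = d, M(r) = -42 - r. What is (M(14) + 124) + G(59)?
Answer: 127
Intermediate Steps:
(M(14) + 124) + G(59) = ((-42 - 1*14) + 124) + 59 = ((-42 - 14) + 124) + 59 = (-56 + 124) + 59 = 68 + 59 = 127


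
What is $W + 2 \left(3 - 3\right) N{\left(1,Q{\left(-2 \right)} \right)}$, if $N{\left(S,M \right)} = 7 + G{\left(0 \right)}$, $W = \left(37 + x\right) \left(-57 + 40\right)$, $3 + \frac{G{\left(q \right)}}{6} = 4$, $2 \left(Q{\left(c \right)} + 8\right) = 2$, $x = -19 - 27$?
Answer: $153$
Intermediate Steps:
$x = -46$ ($x = -19 - 27 = -46$)
$Q{\left(c \right)} = -7$ ($Q{\left(c \right)} = -8 + \frac{1}{2} \cdot 2 = -8 + 1 = -7$)
$G{\left(q \right)} = 6$ ($G{\left(q \right)} = -18 + 6 \cdot 4 = -18 + 24 = 6$)
$W = 153$ ($W = \left(37 - 46\right) \left(-57 + 40\right) = \left(-9\right) \left(-17\right) = 153$)
$N{\left(S,M \right)} = 13$ ($N{\left(S,M \right)} = 7 + 6 = 13$)
$W + 2 \left(3 - 3\right) N{\left(1,Q{\left(-2 \right)} \right)} = 153 + 2 \left(3 - 3\right) 13 = 153 + 2 \cdot 0 \cdot 13 = 153 + 0 \cdot 13 = 153 + 0 = 153$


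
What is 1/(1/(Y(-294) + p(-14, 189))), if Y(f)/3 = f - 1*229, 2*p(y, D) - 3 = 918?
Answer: -2217/2 ≈ -1108.5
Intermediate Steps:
p(y, D) = 921/2 (p(y, D) = 3/2 + (½)*918 = 3/2 + 459 = 921/2)
Y(f) = -687 + 3*f (Y(f) = 3*(f - 1*229) = 3*(f - 229) = 3*(-229 + f) = -687 + 3*f)
1/(1/(Y(-294) + p(-14, 189))) = 1/(1/((-687 + 3*(-294)) + 921/2)) = 1/(1/((-687 - 882) + 921/2)) = 1/(1/(-1569 + 921/2)) = 1/(1/(-2217/2)) = 1/(-2/2217) = -2217/2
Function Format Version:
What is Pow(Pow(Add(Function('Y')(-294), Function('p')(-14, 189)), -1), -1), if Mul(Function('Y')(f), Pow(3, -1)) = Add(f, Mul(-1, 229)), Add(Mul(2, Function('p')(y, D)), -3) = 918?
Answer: Rational(-2217, 2) ≈ -1108.5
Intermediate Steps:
Function('p')(y, D) = Rational(921, 2) (Function('p')(y, D) = Add(Rational(3, 2), Mul(Rational(1, 2), 918)) = Add(Rational(3, 2), 459) = Rational(921, 2))
Function('Y')(f) = Add(-687, Mul(3, f)) (Function('Y')(f) = Mul(3, Add(f, Mul(-1, 229))) = Mul(3, Add(f, -229)) = Mul(3, Add(-229, f)) = Add(-687, Mul(3, f)))
Pow(Pow(Add(Function('Y')(-294), Function('p')(-14, 189)), -1), -1) = Pow(Pow(Add(Add(-687, Mul(3, -294)), Rational(921, 2)), -1), -1) = Pow(Pow(Add(Add(-687, -882), Rational(921, 2)), -1), -1) = Pow(Pow(Add(-1569, Rational(921, 2)), -1), -1) = Pow(Pow(Rational(-2217, 2), -1), -1) = Pow(Rational(-2, 2217), -1) = Rational(-2217, 2)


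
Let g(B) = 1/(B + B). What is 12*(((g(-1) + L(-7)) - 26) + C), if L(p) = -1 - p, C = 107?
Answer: 1038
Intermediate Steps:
g(B) = 1/(2*B)
12*(((g(-1) + L(-7)) - 26) + C) = 12*((((1/2)/(-1) + (-1 - 1*(-7))) - 26) + 107) = 12*((((1/2)*(-1) + (-1 + 7)) - 26) + 107) = 12*(((-1/2 + 6) - 26) + 107) = 12*((11/2 - 26) + 107) = 12*(-41/2 + 107) = 12*(173/2) = 1038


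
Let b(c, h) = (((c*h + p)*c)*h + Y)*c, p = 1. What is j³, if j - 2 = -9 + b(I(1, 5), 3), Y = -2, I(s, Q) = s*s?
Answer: 27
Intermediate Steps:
I(s, Q) = s²
b(c, h) = c*(-2 + c*h*(1 + c*h)) (b(c, h) = (((c*h + 1)*c)*h - 2)*c = (((1 + c*h)*c)*h - 2)*c = ((c*(1 + c*h))*h - 2)*c = (c*h*(1 + c*h) - 2)*c = (-2 + c*h*(1 + c*h))*c = c*(-2 + c*h*(1 + c*h)))
j = 3 (j = 2 + (-9 + 1²*(-2 + 1²*3 + (1²)²*3²)) = 2 + (-9 + 1*(-2 + 1*3 + 1²*9)) = 2 + (-9 + 1*(-2 + 3 + 1*9)) = 2 + (-9 + 1*(-2 + 3 + 9)) = 2 + (-9 + 1*10) = 2 + (-9 + 10) = 2 + 1 = 3)
j³ = 3³ = 27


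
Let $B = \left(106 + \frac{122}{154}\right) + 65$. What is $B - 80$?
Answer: $\frac{7068}{77} \approx 91.792$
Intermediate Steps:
$B = \frac{13228}{77}$ ($B = \left(106 + 122 \cdot \frac{1}{154}\right) + 65 = \left(106 + \frac{61}{77}\right) + 65 = \frac{8223}{77} + 65 = \frac{13228}{77} \approx 171.79$)
$B - 80 = \frac{13228}{77} - 80 = \frac{7068}{77}$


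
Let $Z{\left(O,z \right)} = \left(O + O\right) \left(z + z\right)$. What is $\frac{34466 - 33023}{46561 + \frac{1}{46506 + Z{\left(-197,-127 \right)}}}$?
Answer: $\frac{70505942}{2275001501} \approx 0.030992$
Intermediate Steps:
$Z{\left(O,z \right)} = 4 O z$ ($Z{\left(O,z \right)} = 2 O 2 z = 4 O z$)
$\frac{34466 - 33023}{46561 + \frac{1}{46506 + Z{\left(-197,-127 \right)}}} = \frac{34466 - 33023}{46561 + \frac{1}{46506 + 4 \left(-197\right) \left(-127\right)}} = \frac{1443}{46561 + \frac{1}{46506 + 100076}} = \frac{1443}{46561 + \frac{1}{146582}} = \frac{1443}{\frac{6825004503}{146582}} = 1443 \cdot \frac{146582}{6825004503} = \frac{70505942}{2275001501}$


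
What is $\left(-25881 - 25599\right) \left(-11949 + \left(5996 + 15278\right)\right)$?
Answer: $-480051000$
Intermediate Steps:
$\left(-25881 - 25599\right) \left(-11949 + \left(5996 + 15278\right)\right) = - 51480 \left(-11949 + 21274\right) = \left(-51480\right) 9325 = -480051000$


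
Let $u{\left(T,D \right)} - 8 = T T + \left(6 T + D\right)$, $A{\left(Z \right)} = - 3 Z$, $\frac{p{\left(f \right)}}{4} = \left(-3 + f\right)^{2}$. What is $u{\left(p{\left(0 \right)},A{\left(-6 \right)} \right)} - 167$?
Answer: $1371$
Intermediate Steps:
$p{\left(f \right)} = 4 \left(-3 + f\right)^{2}$
$u{\left(T,D \right)} = 8 + D + T^{2} + 6 T$ ($u{\left(T,D \right)} = 8 + \left(T T + \left(6 T + D\right)\right) = 8 + \left(T^{2} + \left(D + 6 T\right)\right) = 8 + \left(D + T^{2} + 6 T\right) = 8 + D + T^{2} + 6 T$)
$u{\left(p{\left(0 \right)},A{\left(-6 \right)} \right)} - 167 = \left(8 - -18 + \left(4 \left(-3 + 0\right)^{2}\right)^{2} + 6 \cdot 4 \left(-3 + 0\right)^{2}\right) - 167 = \left(8 + 18 + \left(4 \left(-3\right)^{2}\right)^{2} + 6 \cdot 4 \left(-3\right)^{2}\right) - 167 = \left(8 + 18 + \left(4 \cdot 9\right)^{2} + 6 \cdot 4 \cdot 9\right) - 167 = \left(8 + 18 + 36^{2} + 6 \cdot 36\right) - 167 = \left(8 + 18 + 1296 + 216\right) - 167 = 1538 - 167 = 1371$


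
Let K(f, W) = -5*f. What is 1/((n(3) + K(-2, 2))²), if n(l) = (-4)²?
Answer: 1/676 ≈ 0.0014793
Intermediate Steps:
n(l) = 16
1/((n(3) + K(-2, 2))²) = 1/((16 - 5*(-2))²) = 1/((16 + 10)²) = 1/(26²) = 1/676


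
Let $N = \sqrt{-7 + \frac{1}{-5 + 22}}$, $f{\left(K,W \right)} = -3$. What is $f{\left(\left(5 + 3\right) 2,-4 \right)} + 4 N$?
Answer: $-3 + \frac{4 i \sqrt{2006}}{17} \approx -3.0 + 10.538 i$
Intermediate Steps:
$N = \frac{i \sqrt{2006}}{17}$ ($N = \sqrt{-7 + \frac{1}{17}} = \sqrt{- \frac{118}{17}} = \frac{i \sqrt{2006}}{17} \approx 2.6346 i$)
$f{\left(\left(5 + 3\right) 2,-4 \right)} + 4 N = -3 + 4 \frac{i \sqrt{2006}}{17} = -3 + \frac{4 i \sqrt{2006}}{17}$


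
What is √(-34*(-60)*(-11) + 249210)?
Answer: √226770 ≈ 476.20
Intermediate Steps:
√(-34*(-60)*(-11) + 249210) = √(2040*(-11) + 249210) = √(-22440 + 249210) = √226770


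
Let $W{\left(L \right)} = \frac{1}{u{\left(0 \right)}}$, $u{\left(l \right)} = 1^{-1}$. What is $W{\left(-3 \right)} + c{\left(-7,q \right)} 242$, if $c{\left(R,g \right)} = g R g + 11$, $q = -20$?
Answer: $-674937$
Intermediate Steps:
$u{\left(l \right)} = 1$
$W{\left(L \right)} = 1$ ($W{\left(L \right)} = 1^{-1} = 1$)
$c{\left(R,g \right)} = 11 + R g^{2}$ ($c{\left(R,g \right)} = R g g + 11 = R g^{2} + 11 = 11 + R g^{2}$)
$W{\left(-3 \right)} + c{\left(-7,q \right)} 242 = 1 + \left(11 - 7 \left(-20\right)^{2}\right) 242 = 1 + \left(11 - 2800\right) 242 = 1 - 674938 = -674937$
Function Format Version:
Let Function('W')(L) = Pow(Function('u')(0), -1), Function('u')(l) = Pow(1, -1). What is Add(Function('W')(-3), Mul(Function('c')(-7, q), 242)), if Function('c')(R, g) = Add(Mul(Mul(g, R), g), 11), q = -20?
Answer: -674937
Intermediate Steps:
Function('u')(l) = 1
Function('W')(L) = 1 (Function('W')(L) = Pow(1, -1) = 1)
Function('c')(R, g) = Add(11, Mul(R, Pow(g, 2))) (Function('c')(R, g) = Add(Mul(Mul(R, g), g), 11) = Add(Mul(R, Pow(g, 2)), 11) = Add(11, Mul(R, Pow(g, 2))))
Add(Function('W')(-3), Mul(Function('c')(-7, q), 242)) = Add(1, Mul(Add(11, Mul(-7, Pow(-20, 2))), 242)) = Add(1, Mul(Add(11, Mul(-7, 400)), 242)) = Add(1, Mul(Add(11, -2800), 242)) = Add(1, Mul(-2789, 242)) = Add(1, -674938) = -674937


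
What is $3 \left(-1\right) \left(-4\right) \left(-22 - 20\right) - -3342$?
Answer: $2838$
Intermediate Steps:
$3 \left(-1\right) \left(-4\right) \left(-22 - 20\right) - -3342 = \left(-3\right) \left(-4\right) \left(-42\right) + 3342 = 12 \left(-42\right) + 3342 = -504 + 3342 = 2838$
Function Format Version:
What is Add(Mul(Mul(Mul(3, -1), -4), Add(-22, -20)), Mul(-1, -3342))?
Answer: 2838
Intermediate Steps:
Add(Mul(Mul(Mul(3, -1), -4), Add(-22, -20)), Mul(-1, -3342)) = Add(Mul(Mul(-3, -4), -42), 3342) = Add(Mul(12, -42), 3342) = Add(-504, 3342) = 2838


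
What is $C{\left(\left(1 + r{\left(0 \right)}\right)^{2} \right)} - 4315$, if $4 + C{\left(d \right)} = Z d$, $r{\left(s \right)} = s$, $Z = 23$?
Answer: $-4296$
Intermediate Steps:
$C{\left(d \right)} = -4 + 23 d$
$C{\left(\left(1 + r{\left(0 \right)}\right)^{2} \right)} - 4315 = \left(-4 + 23 \left(1 + 0\right)^{2}\right) - 4315 = \left(-4 + 23 \cdot 1^{2}\right) - 4315 = \left(-4 + 23 \cdot 1\right) - 4315 = \left(-4 + 23\right) - 4315 = 19 - 4315 = -4296$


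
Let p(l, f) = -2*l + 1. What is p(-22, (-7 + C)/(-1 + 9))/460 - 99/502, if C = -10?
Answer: -2295/23092 ≈ -0.099385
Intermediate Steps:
p(l, f) = 1 - 2*l
p(-22, (-7 + C)/(-1 + 9))/460 - 99/502 = (1 - 2*(-22))/460 - 99/502 = (1 + 44)*(1/460) - 99*1/502 = 45*(1/460) - 99/502 = 9/92 - 99/502 = -2295/23092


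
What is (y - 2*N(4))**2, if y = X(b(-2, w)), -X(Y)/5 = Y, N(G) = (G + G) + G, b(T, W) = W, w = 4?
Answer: 1936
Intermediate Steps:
N(G) = 3*G (N(G) = 2*G + G = 3*G)
X(Y) = -5*Y
y = -20 (y = -5*4 = -20)
(y - 2*N(4))**2 = (-20 - 6*4)**2 = (-20 - 2*12)**2 = (-20 - 24)**2 = (-44)**2 = 1936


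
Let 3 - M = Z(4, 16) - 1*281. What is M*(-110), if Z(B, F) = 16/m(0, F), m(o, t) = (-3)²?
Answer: -279400/9 ≈ -31044.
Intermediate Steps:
m(o, t) = 9
Z(B, F) = 16/9
M = 2540/9 (M = 3 - (16/9 - 1*281) = 3 - (16/9 - 281) = 3 - 1*(-2513/9) = 3 + 2513/9 = 2540/9 ≈ 282.22)
M*(-110) = (2540/9)*(-110) = -279400/9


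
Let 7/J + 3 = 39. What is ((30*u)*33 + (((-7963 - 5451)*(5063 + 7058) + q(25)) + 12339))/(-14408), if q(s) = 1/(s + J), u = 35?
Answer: 147427503199/13068056 ≈ 11282.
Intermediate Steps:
J = 7/36 (J = 7/(-3 + 39) = 7/36 ≈ 0.19444)
q(s) = 1/(7/36 + s) (q(s) = 1/(s + 7/36) = 1/(7/36 + s))
((30*u)*33 + (((-7963 - 5451)*(5063 + 7058) + q(25)) + 12339))/(-14408) = ((30*35)*33 + (((-7963 - 5451)*(5063 + 7058) + 36/(7 + 36*25)) + 12339))/(-14408) = (1050*33 + ((-13414*12121 + 36/(7 + 900)) + 12339))*(-1/14408) = (34650 + ((-162591094 + 36/907) + 12339))*(-1/14408) = (34650 + (-147470122222/907 + 12339))*(-1/14408) = (34650 - 147458930749/907)*(-1/14408) = -147427503199/907*(-1/14408) = 147427503199/13068056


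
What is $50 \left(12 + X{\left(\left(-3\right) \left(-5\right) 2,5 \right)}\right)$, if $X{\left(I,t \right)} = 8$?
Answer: $1000$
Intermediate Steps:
$50 \left(12 + X{\left(\left(-3\right) \left(-5\right) 2,5 \right)}\right) = 50 \left(12 + 8\right) = 50 \cdot 20 = 1000$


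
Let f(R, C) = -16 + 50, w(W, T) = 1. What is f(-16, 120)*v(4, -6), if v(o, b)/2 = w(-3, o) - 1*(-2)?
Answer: 204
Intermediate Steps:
f(R, C) = 34
v(o, b) = 6 (v(o, b) = 2*(1 - 1*(-2)) = 2*(1 + 2) = 2*3 = 6)
f(-16, 120)*v(4, -6) = 34*6 = 204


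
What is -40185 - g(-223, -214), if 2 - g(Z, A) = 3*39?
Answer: -40070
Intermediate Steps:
g(Z, A) = -115 (g(Z, A) = 2 - 3*39 = 2 - 1*117 = 2 - 117 = -115)
-40185 - g(-223, -214) = -40185 - 1*(-115) = -40185 + 115 = -40070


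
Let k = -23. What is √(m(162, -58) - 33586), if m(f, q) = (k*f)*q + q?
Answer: 8*√2851 ≈ 427.16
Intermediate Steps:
m(f, q) = q - 23*f*q (m(f, q) = (-23*f)*q + q = -23*f*q + q = q - 23*f*q)
√(m(162, -58) - 33586) = √(-58*(1 - 23*162) - 33586) = √(-58*(1 - 3726) - 33586) = √(-58*(-3725) - 33586) = √(216050 - 33586) = √182464 = 8*√2851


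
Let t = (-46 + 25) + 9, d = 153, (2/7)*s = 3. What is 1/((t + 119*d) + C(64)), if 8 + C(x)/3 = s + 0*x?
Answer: 2/36405 ≈ 5.4937e-5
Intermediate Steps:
s = 21/2 (s = (7/2)*3 = 21/2 ≈ 10.500)
C(x) = 15/2 (C(x) = -24 + 3*(21/2 + 0*x) = -24 + 3*(21/2 + 0) = -24 + 3*(21/2) = -24 + 63/2 = 15/2)
t = -12 (t = -21 + 9 = -12)
1/((t + 119*d) + C(64)) = 1/((-12 + 119*153) + 15/2) = 1/((-12 + 18207) + 15/2) = 1/(18195 + 15/2) = 1/(36405/2) = 2/36405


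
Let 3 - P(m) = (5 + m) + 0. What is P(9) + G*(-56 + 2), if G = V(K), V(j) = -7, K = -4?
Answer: 367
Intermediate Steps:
G = -7
P(m) = -2 - m (P(m) = 3 - ((5 + m) + 0) = 3 - (5 + m) = 3 + (-5 - m) = -2 - m)
P(9) + G*(-56 + 2) = (-2 - 1*9) - 7*(-56 + 2) = (-2 - 9) - 7*(-54) = -11 + 378 = 367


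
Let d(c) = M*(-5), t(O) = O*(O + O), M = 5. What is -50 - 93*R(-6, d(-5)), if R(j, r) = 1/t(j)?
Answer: -1231/24 ≈ -51.292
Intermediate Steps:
t(O) = 2*O² (t(O) = O*(2*O) = 2*O²)
d(c) = -25 (d(c) = 5*(-5) = -25)
R(j, r) = 1/(2*j²)
-50 - 93*R(-6, d(-5)) = -50 - 93/(2*(-6)²) = -50 - 93/(2*36) = -50 - 93*1/72 = -50 - 31/24 = -1231/24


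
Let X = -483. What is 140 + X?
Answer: -343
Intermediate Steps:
140 + X = 140 - 483 = -343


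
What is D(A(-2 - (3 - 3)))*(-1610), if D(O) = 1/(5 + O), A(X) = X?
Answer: -1610/3 ≈ -536.67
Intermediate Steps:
D(A(-2 - (3 - 3)))*(-1610) = -1610/(5 + (-2 - (3 - 3))) = -1610/(5 + (-2 - 1*0)) = -1610/(5 + (-2 + 0)) = -1610/(5 - 2) = -1610/3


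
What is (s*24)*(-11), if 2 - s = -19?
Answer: -5544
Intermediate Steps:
s = 21 (s = 2 - 1*(-19) = 2 + 19 = 21)
(s*24)*(-11) = (21*24)*(-11) = 504*(-11) = -5544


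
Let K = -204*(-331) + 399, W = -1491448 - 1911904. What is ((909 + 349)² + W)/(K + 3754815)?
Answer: -910394/1911369 ≈ -0.47630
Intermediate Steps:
W = -3403352
K = 67923 (K = 67524 + 399 = 67923)
((909 + 349)² + W)/(K + 3754815) = ((909 + 349)² - 3403352)/(67923 + 3754815) = (1258² - 3403352)/3822738 = (1582564 - 3403352)*(1/3822738) = -1820788*1/3822738 = -910394/1911369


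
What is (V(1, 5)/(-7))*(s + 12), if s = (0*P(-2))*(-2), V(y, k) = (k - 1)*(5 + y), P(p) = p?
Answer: -288/7 ≈ -41.143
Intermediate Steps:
V(y, k) = (-1 + k)*(5 + y)
s = 0 (s = (0*(-2))*(-2) = 0*(-2) = 0)
(V(1, 5)/(-7))*(s + 12) = ((-5 - 1*1 + 5*5 + 5*1)/(-7))*(0 + 12) = ((-5 - 1 + 25 + 5)*(-1/7))*12 = (24*(-1/7))*12 = -24/7*12 = -288/7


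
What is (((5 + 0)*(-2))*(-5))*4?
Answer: 200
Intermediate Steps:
(((5 + 0)*(-2))*(-5))*4 = ((5*(-2))*(-5))*4 = -10*(-5)*4 = 50*4 = 200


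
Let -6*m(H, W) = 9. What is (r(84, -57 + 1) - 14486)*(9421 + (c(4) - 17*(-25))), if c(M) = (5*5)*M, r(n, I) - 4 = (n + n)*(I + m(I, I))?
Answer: -240116332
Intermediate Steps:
m(H, W) = -3/2 (m(H, W) = -⅙*9 = -3/2)
r(n, I) = 4 + 2*n*(-3/2 + I) (r(n, I) = 4 + (n + n)*(I - 3/2) = 4 + (2*n)*(-3/2 + I) = 4 + 2*n*(-3/2 + I))
c(M) = 25*M
(r(84, -57 + 1) - 14486)*(9421 + (c(4) - 17*(-25))) = ((4 - 3*84 + 2*(-57 + 1)*84) - 14486)*(9421 + (25*4 - 17*(-25))) = ((4 - 252 + 2*(-56)*84) - 14486)*(9421 + (100 + 425)) = ((4 - 252 - 9408) - 14486)*(9421 + 525) = (-9656 - 14486)*9946 = -24142*9946 = -240116332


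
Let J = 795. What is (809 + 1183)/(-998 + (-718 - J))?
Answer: -664/837 ≈ -0.79331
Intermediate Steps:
(809 + 1183)/(-998 + (-718 - J)) = (809 + 1183)/(-998 + (-718 - 1*795)) = 1992/(-998 + (-718 - 795)) = 1992/(-998 - 1513) = 1992/(-2511) = 1992*(-1/2511) = -664/837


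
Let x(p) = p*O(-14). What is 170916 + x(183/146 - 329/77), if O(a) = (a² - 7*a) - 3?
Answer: 273080037/1606 ≈ 1.7004e+5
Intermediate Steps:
O(a) = -3 + a² - 7*a
x(p) = 291*p (x(p) = p*(-3 + (-14)² - 7*(-14)) = p*(-3 + 196 + 98) = p*291 = 291*p)
170916 + x(183/146 - 329/77) = 170916 + 291*(183/146 - 329/77) = 170916 + 291*(183*(1/146) - 329*1/77) = 170916 + 291*(183/146 - 47/11) = 170916 + 291*(-4849/1606) = 170916 - 1411059/1606 = 273080037/1606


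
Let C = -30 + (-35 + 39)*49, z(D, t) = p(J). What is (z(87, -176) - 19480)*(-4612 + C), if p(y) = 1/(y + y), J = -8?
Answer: 692866863/8 ≈ 8.6608e+7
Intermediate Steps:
p(y) = 1/(2*y)
z(D, t) = -1/16 (z(D, t) = (1/2)/(-8) = (1/2)*(-1/8) = -1/16)
C = 166 (C = -30 + 4*49 = -30 + 196 = 166)
(z(87, -176) - 19480)*(-4612 + C) = (-1/16 - 19480)*(-4612 + 166) = -311681/16*(-4446) = 692866863/8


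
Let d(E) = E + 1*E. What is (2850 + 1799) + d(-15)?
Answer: 4619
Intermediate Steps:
d(E) = 2*E (d(E) = E + E = 2*E)
(2850 + 1799) + d(-15) = (2850 + 1799) + 2*(-15) = 4649 - 30 = 4619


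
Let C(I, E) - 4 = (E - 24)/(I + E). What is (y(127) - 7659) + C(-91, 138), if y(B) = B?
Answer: -353702/47 ≈ -7525.6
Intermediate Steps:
C(I, E) = 4 + (-24 + E)/(E + I) (C(I, E) = 4 + (E - 24)/(I + E) = 4 + (-24 + E)/(E + I))
(y(127) - 7659) + C(-91, 138) = (127 - 7659) + (-24 + 4*(-91) + 5*138)/(138 - 91) = -7532 + (-24 - 364 + 690)/47 = -7532 + (1/47)*302 = -7532 + 302/47 = -353702/47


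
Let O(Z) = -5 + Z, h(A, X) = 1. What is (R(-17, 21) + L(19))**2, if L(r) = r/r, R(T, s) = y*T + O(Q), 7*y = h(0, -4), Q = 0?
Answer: 2025/49 ≈ 41.327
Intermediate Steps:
y = 1/7 (y = (1/7)*1 = 1/7 ≈ 0.14286)
R(T, s) = -5 + T/7 (R(T, s) = T/7 + (-5 + 0) = T/7 - 5 = -5 + T/7)
L(r) = 1
(R(-17, 21) + L(19))**2 = ((-5 + (1/7)*(-17)) + 1)**2 = ((-5 - 17/7) + 1)**2 = (-52/7 + 1)**2 = (-45/7)**2 = 2025/49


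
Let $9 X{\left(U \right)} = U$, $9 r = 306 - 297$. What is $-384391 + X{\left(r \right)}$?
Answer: $- \frac{3459518}{9} \approx -3.8439 \cdot 10^{5}$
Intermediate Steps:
$r = 1$ ($r = \frac{306 - 297}{9} = \frac{1}{9} \cdot 9 = 1$)
$X{\left(U \right)} = \frac{U}{9}$
$-384391 + X{\left(r \right)} = -384391 + \frac{1}{9} \cdot 1 = -384391 + \frac{1}{9} = - \frac{3459518}{9}$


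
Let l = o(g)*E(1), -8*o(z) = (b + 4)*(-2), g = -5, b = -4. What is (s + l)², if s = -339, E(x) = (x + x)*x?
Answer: 114921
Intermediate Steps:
E(x) = 2*x² (E(x) = (2*x)*x = 2*x²)
o(z) = 0 (o(z) = -(-4 + 4)*(-2)/8 = -0*(-2) = -⅛*0 = 0)
l = 0 (l = 0*(2*1²) = 0*(2*1) = 0*2 = 0)
(s + l)² = (-339 + 0)² = (-339)² = 114921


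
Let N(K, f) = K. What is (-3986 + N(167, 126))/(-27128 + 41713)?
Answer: -3819/14585 ≈ -0.26184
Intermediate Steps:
(-3986 + N(167, 126))/(-27128 + 41713) = (-3986 + 167)/(-27128 + 41713) = -3819/14585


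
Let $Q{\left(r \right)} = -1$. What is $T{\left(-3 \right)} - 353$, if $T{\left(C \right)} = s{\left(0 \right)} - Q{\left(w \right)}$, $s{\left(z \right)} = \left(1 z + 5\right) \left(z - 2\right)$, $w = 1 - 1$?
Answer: $-362$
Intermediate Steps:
$w = 0$
$s{\left(z \right)} = \left(-2 + z\right) \left(5 + z\right)$ ($s{\left(z \right)} = \left(z + 5\right) \left(-2 + z\right) = \left(5 + z\right) \left(-2 + z\right) = \left(-2 + z\right) \left(5 + z\right)$)
$T{\left(C \right)} = -9$ ($T{\left(C \right)} = \left(-10 + 0^{2} + 3 \cdot 0\right) - -1 = \left(-10 + 0 + 0\right) + 1 = -10 + 1 = -9$)
$T{\left(-3 \right)} - 353 = -9 - 353 = -362$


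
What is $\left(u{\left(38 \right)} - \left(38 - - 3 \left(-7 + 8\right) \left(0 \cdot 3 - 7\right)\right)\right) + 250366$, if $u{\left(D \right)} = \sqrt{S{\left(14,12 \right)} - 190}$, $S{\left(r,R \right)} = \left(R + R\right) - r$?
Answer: $250349 + 6 i \sqrt{5} \approx 2.5035 \cdot 10^{5} + 13.416 i$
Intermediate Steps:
$S{\left(r,R \right)} = - r + 2 R$ ($S{\left(r,R \right)} = 2 R - r = - r + 2 R$)
$u{\left(D \right)} = 6 i \sqrt{5}$ ($u{\left(D \right)} = \sqrt{\left(\left(-1\right) 14 + 2 \cdot 12\right) - 190} = \sqrt{\left(-14 + 24\right) - 190} = \sqrt{10 - 190} = \sqrt{-180} = 6 i \sqrt{5}$)
$\left(u{\left(38 \right)} - \left(38 - - 3 \left(-7 + 8\right) \left(0 \cdot 3 - 7\right)\right)\right) + 250366 = \left(6 i \sqrt{5} - \left(38 - - 3 \left(-7 + 8\right) \left(0 \cdot 3 - 7\right)\right)\right) + 250366 = \left(6 i \sqrt{5} - \left(38 - \left(-3\right) 1 \left(0 - 7\right)\right)\right) + 250366 = \left(6 i \sqrt{5} - 17\right) + 250366 = \left(-17 + 6 i \sqrt{5}\right) + 250366 = 250349 + 6 i \sqrt{5}$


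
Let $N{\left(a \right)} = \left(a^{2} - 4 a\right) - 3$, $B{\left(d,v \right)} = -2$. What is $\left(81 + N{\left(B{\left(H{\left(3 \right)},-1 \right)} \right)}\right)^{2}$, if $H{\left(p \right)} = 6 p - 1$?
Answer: $8100$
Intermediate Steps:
$H{\left(p \right)} = -1 + 6 p$
$N{\left(a \right)} = -3 + a^{2} - 4 a$
$\left(81 + N{\left(B{\left(H{\left(3 \right)},-1 \right)} \right)}\right)^{2} = \left(81 - \left(-5 - 4\right)\right)^{2} = \left(81 + \left(-3 + 4 + 8\right)\right)^{2} = \left(81 + 9\right)^{2} = 90^{2} = 8100$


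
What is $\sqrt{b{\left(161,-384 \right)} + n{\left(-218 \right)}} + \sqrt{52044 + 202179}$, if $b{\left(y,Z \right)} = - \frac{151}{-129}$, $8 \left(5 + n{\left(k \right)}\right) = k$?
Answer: $3 \sqrt{28247} + \frac{i \sqrt{2068773}}{258} \approx 504.21 + 5.5749 i$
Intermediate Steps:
$n{\left(k \right)} = -5 + \frac{k}{8}$
$b{\left(y,Z \right)} = \frac{151}{129}$ ($b{\left(y,Z \right)} = \left(-151\right) \left(- \frac{1}{129}\right) = \frac{151}{129}$)
$\sqrt{b{\left(161,-384 \right)} + n{\left(-218 \right)}} + \sqrt{52044 + 202179} = \sqrt{\frac{151}{129} + \left(-5 + \frac{1}{8} \left(-218\right)\right)} + \sqrt{52044 + 202179} = \sqrt{\frac{151}{129} - \frac{129}{4}} + \sqrt{254223} = \sqrt{\frac{151}{129} - \frac{129}{4}} + 3 \sqrt{28247} = \sqrt{- \frac{16037}{516}} + 3 \sqrt{28247} = \frac{i \sqrt{2068773}}{258} + 3 \sqrt{28247} = 3 \sqrt{28247} + \frac{i \sqrt{2068773}}{258}$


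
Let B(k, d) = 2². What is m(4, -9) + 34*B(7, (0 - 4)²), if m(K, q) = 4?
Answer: 140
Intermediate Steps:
B(k, d) = 4
m(4, -9) + 34*B(7, (0 - 4)²) = 4 + 34*4 = 4 + 136 = 140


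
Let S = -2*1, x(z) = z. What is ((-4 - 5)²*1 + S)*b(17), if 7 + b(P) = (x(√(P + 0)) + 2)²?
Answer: 1106 + 316*√17 ≈ 2408.9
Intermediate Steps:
b(P) = -7 + (2 + √P)² (b(P) = -7 + (√(P + 0) + 2)² = -7 + (√P + 2)² = -7 + (2 + √P)²)
S = -2
((-4 - 5)²*1 + S)*b(17) = ((-4 - 5)²*1 - 2)*(-7 + (2 + √17)²) = ((-9)²*1 - 2)*(-7 + (2 + √17)²) = (81*1 - 2)*(-7 + (2 + √17)²) = (81 - 2)*(-7 + (2 + √17)²) = 79*(-7 + (2 + √17)²) = -553 + 79*(2 + √17)²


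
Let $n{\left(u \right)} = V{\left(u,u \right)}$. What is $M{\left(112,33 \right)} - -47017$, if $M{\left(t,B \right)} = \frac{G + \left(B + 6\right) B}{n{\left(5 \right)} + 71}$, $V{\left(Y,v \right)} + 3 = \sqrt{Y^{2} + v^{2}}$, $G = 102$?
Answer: $\frac{107575105}{2287} - \frac{6945 \sqrt{2}}{4574} \approx 47036.0$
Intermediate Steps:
$V{\left(Y,v \right)} = -3 + \sqrt{Y^{2} + v^{2}}$
$n{\left(u \right)} = -3 + \sqrt{2} \sqrt{u^{2}}$ ($n{\left(u \right)} = -3 + \sqrt{u^{2} + u^{2}} = -3 + \sqrt{2 u^{2}} = -3 + \sqrt{2} \sqrt{u^{2}}$)
$M{\left(t,B \right)} = \frac{102 + B \left(6 + B\right)}{68 + 5 \sqrt{2}}$ ($M{\left(t,B \right)} = \frac{102 + \left(B + 6\right) B}{\left(-3 + \sqrt{2} \sqrt{5^{2}}\right) + 71} = \frac{102 + \left(6 + B\right) B}{\left(-3 + \sqrt{2} \sqrt{25}\right) + 71} = \frac{102 + B \left(6 + B\right)}{\left(-3 + \sqrt{2} \cdot 5\right) + 71} = \frac{102 + B \left(6 + B\right)}{\left(-3 + 5 \sqrt{2}\right) + 71} = \frac{102 + B \left(6 + B\right)}{68 + 5 \sqrt{2}}$)
$M{\left(112,33 \right)} - -47017 = \frac{102 + 33^{2} + 6 \cdot 33}{68 + 5 \sqrt{2}} - -47017 = \frac{102 + 1089 + 198}{68 + 5 \sqrt{2}} + 47017 = \frac{1}{68 + 5 \sqrt{2}} \cdot 1389 + 47017 = \frac{1389}{68 + 5 \sqrt{2}} + 47017 = 47017 + \frac{1389}{68 + 5 \sqrt{2}}$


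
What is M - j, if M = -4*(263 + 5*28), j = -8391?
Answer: 6779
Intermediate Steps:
M = -1612 (M = -4*(263 + 140) = -4*403 = -1612)
M - j = -1612 - 1*(-8391) = -1612 + 8391 = 6779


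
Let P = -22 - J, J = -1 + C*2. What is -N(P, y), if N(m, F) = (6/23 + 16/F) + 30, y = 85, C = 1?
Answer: -59528/1955 ≈ -30.449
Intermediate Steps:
J = 1 (J = -1 + 1*2 = -1 + 2 = 1)
P = -23 (P = -22 - 1*1 = -22 - 1 = -23)
N(m, F) = 696/23 + 16/F (N(m, F) = (6*(1/23) + 16/F) + 30 = (6/23 + 16/F) + 30 = 696/23 + 16/F)
-N(P, y) = -(696/23 + 16/85) = -1*59528/1955 = -59528/1955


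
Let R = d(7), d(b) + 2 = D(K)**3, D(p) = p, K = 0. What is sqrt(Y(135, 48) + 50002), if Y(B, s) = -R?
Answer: 6*sqrt(1389) ≈ 223.62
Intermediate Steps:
d(b) = -2 (d(b) = -2 + 0**3 = -2 + 0 = -2)
R = -2
Y(B, s) = 2 (Y(B, s) = -1*(-2) = 2)
sqrt(Y(135, 48) + 50002) = sqrt(2 + 50002) = sqrt(50004) = 6*sqrt(1389)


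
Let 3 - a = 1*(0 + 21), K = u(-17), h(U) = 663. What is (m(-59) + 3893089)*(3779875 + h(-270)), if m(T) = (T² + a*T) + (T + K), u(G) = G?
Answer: 14734858565128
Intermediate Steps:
K = -17
a = -18 (a = 3 - (0 + 21) = 3 - 21 = -18)
m(T) = -17 + T² - 17*T (m(T) = (T² - 18*T) + (T - 17) = (T² - 18*T) + (-17 + T) = -17 + T² - 17*T)
(m(-59) + 3893089)*(3779875 + h(-270)) = ((-17 + (-59)² - 17*(-59)) + 3893089)*(3779875 + 663) = ((-17 + 3481 + 1003) + 3893089)*3780538 = (4467 + 3893089)*3780538 = 3897556*3780538 = 14734858565128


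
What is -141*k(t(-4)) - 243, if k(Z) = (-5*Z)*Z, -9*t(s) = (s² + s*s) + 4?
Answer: 11037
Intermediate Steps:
t(s) = -4/9 - 2*s²/9 (t(s) = -((s² + s*s) + 4)/9 = -((s² + s²) + 4)/9 = -(2*s² + 4)/9 = -(4 + 2*s²)/9 = -4/9 - 2*s²/9)
k(Z) = -5*Z²
-141*k(t(-4)) - 243 = -(-705)*(-4/9 - 2/9*(-4)²)² - 243 = -(-705)*(-4/9 - 2/9*16)² - 243 = -(-705)*(-4/9 - 32/9)² - 243 = -(-705)*(-4)² - 243 = -(-705)*16 - 243 = -141*(-80) - 243 = 11280 - 243 = 11037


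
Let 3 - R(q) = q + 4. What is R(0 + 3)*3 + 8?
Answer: -4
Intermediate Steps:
R(q) = -1 - q (R(q) = 3 - (q + 4) = 3 - (4 + q) = 3 + (-4 - q) = -1 - q)
R(0 + 3)*3 + 8 = (-1 - (0 + 3))*3 + 8 = (-1 - 1*3)*3 + 8 = (-1 - 3)*3 + 8 = -4*3 + 8 = -12 + 8 = -4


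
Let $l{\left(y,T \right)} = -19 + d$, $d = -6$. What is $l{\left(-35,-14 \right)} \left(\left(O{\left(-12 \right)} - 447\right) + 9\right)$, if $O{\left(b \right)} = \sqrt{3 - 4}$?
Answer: $10950 - 25 i \approx 10950.0 - 25.0 i$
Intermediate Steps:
$O{\left(b \right)} = i$ ($O{\left(b \right)} = \sqrt{-1} = i$)
$l{\left(y,T \right)} = -25$ ($l{\left(y,T \right)} = -19 - 6 = -25$)
$l{\left(-35,-14 \right)} \left(\left(O{\left(-12 \right)} - 447\right) + 9\right) = - 25 \left(\left(i - 447\right) + 9\right) = - 25 \left(\left(-447 + i\right) + 9\right) = - 25 \left(-438 + i\right) = 10950 - 25 i$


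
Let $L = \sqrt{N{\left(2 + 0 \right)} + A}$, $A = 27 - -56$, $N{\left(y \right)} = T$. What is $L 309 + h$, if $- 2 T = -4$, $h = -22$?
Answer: $-22 + 309 \sqrt{85} \approx 2826.8$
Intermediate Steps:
$T = 2$ ($T = \left(- \frac{1}{2}\right) \left(-4\right) = 2$)
$N{\left(y \right)} = 2$
$A = 83$ ($A = 27 + 56 = 83$)
$L = \sqrt{85}$ ($L = \sqrt{2 + 83} = \sqrt{85} \approx 9.2195$)
$L 309 + h = \sqrt{85} \cdot 309 - 22 = 309 \sqrt{85} - 22 = -22 + 309 \sqrt{85}$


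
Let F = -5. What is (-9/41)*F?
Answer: 45/41 ≈ 1.0976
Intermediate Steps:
(-9/41)*F = -9/41*(-5) = 45/41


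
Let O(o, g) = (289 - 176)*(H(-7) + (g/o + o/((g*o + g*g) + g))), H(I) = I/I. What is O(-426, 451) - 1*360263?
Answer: -899833375163/2497638 ≈ -3.6027e+5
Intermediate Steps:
H(I) = 1
O(o, g) = 113 + 113*g/o + 113*o/(g + g**2 + g*o) (O(o, g) = (289 - 176)*(1 + (g/o + o/((g*o + g*g) + g))) = 113*(1 + (g/o + o/((g*o + g**2) + g))) = 113*(1 + (g/o + o/((g**2 + g*o) + g))) = 113*(1 + (g/o + o/(g + g**2 + g*o))) = 113*(1 + g/o + o/(g + g**2 + g*o)) = 113 + 113*g/o + 113*o/(g + g**2 + g*o))
O(-426, 451) - 1*360263 = 113*(451**2 + 451**3 + (-426)**2 + 451*(-426) + 451*(-426)**2 + 2*(-426)*451**2)/(451*(-426)*(1 + 451 - 426)) - 1*360263 = 113*(1/451)*(-1/426)*(203401 + 91733851 + 181476 - 192126 + 451*181476 + 2*(-426)*203401)/26 - 360263 = 113*(1/451)*(-1/426)*(1/26)*(203401 + 91733851 + 181476 - 192126 + 81845676 - 173297652) - 360263 = 113*(1/451)*(-1/426)*(1/26)*474626 - 360263 = -26816369/2497638 - 360263 = -899833375163/2497638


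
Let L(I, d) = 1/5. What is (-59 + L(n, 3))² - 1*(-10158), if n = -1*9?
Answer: 340386/25 ≈ 13615.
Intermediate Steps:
n = -9
L(I, d) = ⅕
(-59 + L(n, 3))² - 1*(-10158) = (-59 + ⅕)² - 1*(-10158) = (-294/5)² + 10158 = 86436/25 + 10158 = 340386/25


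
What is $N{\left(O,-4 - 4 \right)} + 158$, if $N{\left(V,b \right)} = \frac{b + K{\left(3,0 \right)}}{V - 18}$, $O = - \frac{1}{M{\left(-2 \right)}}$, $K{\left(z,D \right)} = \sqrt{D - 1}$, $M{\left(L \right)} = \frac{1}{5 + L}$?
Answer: $\frac{3326}{21} - \frac{i}{21} \approx 158.38 - 0.047619 i$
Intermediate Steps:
$K{\left(z,D \right)} = \sqrt{-1 + D}$
$O = -3$ ($O = - \frac{1}{\frac{1}{5 - 2}} = - \frac{1}{\frac{1}{3}} = \left(-1\right) 3 = -3$)
$N{\left(V,b \right)} = \frac{i + b}{-18 + V}$ ($N{\left(V,b \right)} = \frac{b + \sqrt{-1 + 0}}{V - 18} = \frac{b + \sqrt{-1}}{-18 + V} = \frac{b + i}{-18 + V} = \frac{i + b}{-18 + V}$)
$N{\left(O,-4 - 4 \right)} + 158 = \frac{i - 8}{-18 - 3} + 158 = \frac{i - 8}{-21} + 158 = - \frac{-8 + i}{21} + 158 = \left(\frac{8}{21} - \frac{i}{21}\right) + 158 = \frac{3326}{21} - \frac{i}{21}$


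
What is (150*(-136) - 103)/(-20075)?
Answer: 20503/20075 ≈ 1.0213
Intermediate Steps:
(150*(-136) - 103)/(-20075) = (-20400 - 103)*(-1/20075) = -20503*(-1/20075) = 20503/20075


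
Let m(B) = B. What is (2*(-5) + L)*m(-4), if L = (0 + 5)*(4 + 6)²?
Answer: -1960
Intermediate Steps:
L = 500 (L = 5*10² = 5*100 = 500)
(2*(-5) + L)*m(-4) = (2*(-5) + 500)*(-4) = (-10 + 500)*(-4) = 490*(-4) = -1960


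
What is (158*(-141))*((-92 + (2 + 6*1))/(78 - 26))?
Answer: 467838/13 ≈ 35988.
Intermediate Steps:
(158*(-141))*((-92 + (2 + 6*1))/(78 - 26)) = -22278*(-92 + (2 + 6))/52 = -22278*(-92 + 8)/52 = -(-1871352)/52 = -22278*(-21/13) = 467838/13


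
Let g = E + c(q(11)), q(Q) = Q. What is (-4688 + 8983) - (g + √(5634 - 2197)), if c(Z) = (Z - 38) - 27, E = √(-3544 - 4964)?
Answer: 4349 - √3437 - 2*I*√2127 ≈ 4290.4 - 92.239*I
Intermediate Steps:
E = 2*I*√2127 (E = √(-8508) = 2*I*√2127 ≈ 92.239*I)
c(Z) = -65 + Z (c(Z) = (-38 + Z) - 27 = -65 + Z)
g = -54 + 2*I*√2127 (g = 2*I*√2127 + (-65 + 11) = 2*I*√2127 - 54 = -54 + 2*I*√2127 ≈ -54.0 + 92.239*I)
(-4688 + 8983) - (g + √(5634 - 2197)) = (-4688 + 8983) - ((-54 + 2*I*√2127) + √(5634 - 2197)) = 4295 - ((-54 + 2*I*√2127) + √3437) = 4295 - (-54 + √3437 + 2*I*√2127) = 4295 + (54 - √3437 - 2*I*√2127) = 4349 - √3437 - 2*I*√2127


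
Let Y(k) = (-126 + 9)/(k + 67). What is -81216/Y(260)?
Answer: 2950848/13 ≈ 2.2699e+5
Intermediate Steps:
Y(k) = -117/(67 + k)
-81216/Y(260) = -81216/((-117/(67 + 260))) = -81216/((-117/327)) = -81216/((-117*1/327)) = -81216/(-39/109) = -81216*(-109/39) = 2950848/13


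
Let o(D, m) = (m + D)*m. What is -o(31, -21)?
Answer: 210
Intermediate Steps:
o(D, m) = m*(D + m) (o(D, m) = (D + m)*m = m*(D + m))
-o(31, -21) = -(-21)*(31 - 21) = -(-21)*10 = -1*(-210) = 210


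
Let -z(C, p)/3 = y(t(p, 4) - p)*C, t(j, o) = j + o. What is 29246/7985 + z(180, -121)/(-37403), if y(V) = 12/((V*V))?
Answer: 1097122063/298662955 ≈ 3.6734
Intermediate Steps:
y(V) = 12/V**2 (y(V) = 12/(V**2) = 12/V**2)
z(C, p) = -9*C/4 (z(C, p) = -3*12/((p + 4) - p)**2*C = -3*12/((4 + p) - p)**2*C = -3*12/4**2*C = -3*12*(1/16)*C = -9*C/4)
29246/7985 + z(180, -121)/(-37403) = 29246/7985 - 9/4*180/(-37403) = 29246*(1/7985) - 405*(-1/37403) = 29246/7985 + 405/37403 = 1097122063/298662955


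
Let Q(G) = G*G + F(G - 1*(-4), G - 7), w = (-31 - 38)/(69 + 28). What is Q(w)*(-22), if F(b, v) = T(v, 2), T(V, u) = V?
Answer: 1491490/9409 ≈ 158.52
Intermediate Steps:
w = -69/97 ≈ -0.71134
F(b, v) = v
Q(G) = -7 + G + G² (Q(G) = G*G + (G - 7) = G² + (-7 + G) = -7 + G + G²)
Q(w)*(-22) = (-7 - 69/97 + (-69/97)²)*(-22) = (-7 - 69/97 + 4761/9409)*(-22) = -67795/9409*(-22) = 1491490/9409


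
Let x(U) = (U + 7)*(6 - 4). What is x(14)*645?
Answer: 27090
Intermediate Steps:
x(U) = 14 + 2*U (x(U) = (7 + U)*2 = 14 + 2*U)
x(14)*645 = (14 + 2*14)*645 = (14 + 28)*645 = 42*645 = 27090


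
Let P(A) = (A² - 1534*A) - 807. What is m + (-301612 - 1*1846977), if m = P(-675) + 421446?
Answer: -236875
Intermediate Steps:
P(A) = -807 + A² - 1534*A
m = 1911714 (m = (-807 + (-675)² - 1534*(-675)) + 421446 = (-807 + 455625 + 1035450) + 421446 = 1490268 + 421446 = 1911714)
m + (-301612 - 1*1846977) = 1911714 + (-301612 - 1*1846977) = 1911714 + (-301612 - 1846977) = 1911714 - 2148589 = -236875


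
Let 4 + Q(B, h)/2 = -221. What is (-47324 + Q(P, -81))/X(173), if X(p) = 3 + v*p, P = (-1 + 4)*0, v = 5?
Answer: -23887/434 ≈ -55.039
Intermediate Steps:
P = 0 (P = 3*0 = 0)
Q(B, h) = -450 (Q(B, h) = -8 + 2*(-221) = -8 - 442 = -450)
X(p) = 3 + 5*p
(-47324 + Q(P, -81))/X(173) = (-47324 - 450)/(3 + 5*173) = -47774/(3 + 865) = -47774/868 = -47774*1/868 = -23887/434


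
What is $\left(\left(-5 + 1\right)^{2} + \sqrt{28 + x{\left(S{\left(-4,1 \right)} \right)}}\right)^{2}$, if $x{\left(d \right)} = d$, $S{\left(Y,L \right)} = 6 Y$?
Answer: $324$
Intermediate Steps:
$\left(\left(-5 + 1\right)^{2} + \sqrt{28 + x{\left(S{\left(-4,1 \right)} \right)}}\right)^{2} = \left(\left(-5 + 1\right)^{2} + \sqrt{28 + 6 \left(-4\right)}\right)^{2} = \left(\left(-4\right)^{2} + \sqrt{28 - 24}\right)^{2} = \left(16 + \sqrt{4}\right)^{2} = \left(16 + 2\right)^{2} = 18^{2} = 324$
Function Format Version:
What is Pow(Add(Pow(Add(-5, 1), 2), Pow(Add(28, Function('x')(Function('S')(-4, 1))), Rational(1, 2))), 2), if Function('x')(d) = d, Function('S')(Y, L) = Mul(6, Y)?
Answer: 324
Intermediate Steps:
Pow(Add(Pow(Add(-5, 1), 2), Pow(Add(28, Function('x')(Function('S')(-4, 1))), Rational(1, 2))), 2) = Pow(Add(Pow(Add(-5, 1), 2), Pow(Add(28, Mul(6, -4)), Rational(1, 2))), 2) = Pow(Add(Pow(-4, 2), Pow(Add(28, -24), Rational(1, 2))), 2) = Pow(Add(16, Pow(4, Rational(1, 2))), 2) = Pow(Add(16, 2), 2) = Pow(18, 2) = 324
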